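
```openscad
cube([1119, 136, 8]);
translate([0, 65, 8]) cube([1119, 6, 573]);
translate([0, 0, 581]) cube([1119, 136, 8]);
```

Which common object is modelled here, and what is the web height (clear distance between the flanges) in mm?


An I-beam. The web height is 573 mm.

Two wide flanges with a thin centred web — an I-beam. Overall 589 mm minus two 8 mm flanges gives a web of 589 − 2·8 = 573 mm.


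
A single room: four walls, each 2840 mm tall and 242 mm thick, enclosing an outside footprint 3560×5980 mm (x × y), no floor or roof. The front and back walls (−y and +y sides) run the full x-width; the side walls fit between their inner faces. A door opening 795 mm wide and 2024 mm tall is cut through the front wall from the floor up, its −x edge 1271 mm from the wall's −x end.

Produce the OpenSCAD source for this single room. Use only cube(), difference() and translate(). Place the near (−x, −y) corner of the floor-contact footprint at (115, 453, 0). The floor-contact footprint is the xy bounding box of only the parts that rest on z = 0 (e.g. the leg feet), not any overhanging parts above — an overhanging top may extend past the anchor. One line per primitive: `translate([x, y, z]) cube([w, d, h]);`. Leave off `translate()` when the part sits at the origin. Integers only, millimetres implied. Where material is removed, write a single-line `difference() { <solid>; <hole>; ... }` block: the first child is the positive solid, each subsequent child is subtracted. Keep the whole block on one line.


difference() { translate([115, 453, 0]) cube([3560, 242, 2840]); translate([1386, 453, 0]) cube([795, 242, 2024]); }
translate([115, 6191, 0]) cube([3560, 242, 2840]);
translate([115, 695, 0]) cube([242, 5496, 2840]);
translate([3433, 695, 0]) cube([242, 5496, 2840]);


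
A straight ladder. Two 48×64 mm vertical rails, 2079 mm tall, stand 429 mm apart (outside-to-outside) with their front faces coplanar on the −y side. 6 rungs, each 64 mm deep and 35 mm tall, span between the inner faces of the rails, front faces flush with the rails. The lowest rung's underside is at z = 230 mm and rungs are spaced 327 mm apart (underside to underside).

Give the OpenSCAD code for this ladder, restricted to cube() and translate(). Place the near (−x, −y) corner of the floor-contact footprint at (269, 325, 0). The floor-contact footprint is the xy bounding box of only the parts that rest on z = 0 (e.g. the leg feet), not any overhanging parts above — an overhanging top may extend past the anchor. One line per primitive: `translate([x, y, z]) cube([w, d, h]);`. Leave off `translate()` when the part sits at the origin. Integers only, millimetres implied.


// rung span = 429 - 2*48 = 333
// rung[k] z = 230 + k*327
translate([269, 325, 0]) cube([48, 64, 2079]);
translate([650, 325, 0]) cube([48, 64, 2079]);
translate([317, 325, 230]) cube([333, 64, 35]);
translate([317, 325, 557]) cube([333, 64, 35]);
translate([317, 325, 884]) cube([333, 64, 35]);
translate([317, 325, 1211]) cube([333, 64, 35]);
translate([317, 325, 1538]) cube([333, 64, 35]);
translate([317, 325, 1865]) cube([333, 64, 35]);


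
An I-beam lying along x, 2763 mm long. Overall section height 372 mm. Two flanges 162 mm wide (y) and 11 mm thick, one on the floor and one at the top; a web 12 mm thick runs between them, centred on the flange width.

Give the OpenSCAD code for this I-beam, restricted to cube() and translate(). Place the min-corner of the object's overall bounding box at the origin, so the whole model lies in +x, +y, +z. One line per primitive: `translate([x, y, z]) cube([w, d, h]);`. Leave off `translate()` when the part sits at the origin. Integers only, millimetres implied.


cube([2763, 162, 11]);
translate([0, 75, 11]) cube([2763, 12, 350]);
translate([0, 0, 361]) cube([2763, 162, 11]);


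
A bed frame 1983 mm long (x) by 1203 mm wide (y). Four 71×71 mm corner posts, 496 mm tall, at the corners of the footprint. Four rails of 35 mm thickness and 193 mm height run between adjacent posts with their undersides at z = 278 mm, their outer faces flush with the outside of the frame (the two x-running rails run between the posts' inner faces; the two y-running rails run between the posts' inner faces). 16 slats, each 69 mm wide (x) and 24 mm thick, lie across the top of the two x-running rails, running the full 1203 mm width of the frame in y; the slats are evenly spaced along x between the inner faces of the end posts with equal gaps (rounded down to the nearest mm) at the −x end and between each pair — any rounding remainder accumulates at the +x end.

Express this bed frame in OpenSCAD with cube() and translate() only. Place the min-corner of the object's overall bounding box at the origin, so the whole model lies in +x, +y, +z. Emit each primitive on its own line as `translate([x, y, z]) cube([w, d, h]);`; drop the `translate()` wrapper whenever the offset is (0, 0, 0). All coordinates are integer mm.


// slat z = rail_z + rail_h = 278 + 193 = 471
// slat gap = ⌊(1841 − 16·69) / 17⌋ = 43
cube([71, 71, 496]);
translate([0, 1132, 0]) cube([71, 71, 496]);
translate([1912, 0, 0]) cube([71, 71, 496]);
translate([1912, 1132, 0]) cube([71, 71, 496]);
translate([71, 0, 278]) cube([1841, 35, 193]);
translate([71, 1168, 278]) cube([1841, 35, 193]);
translate([0, 71, 278]) cube([35, 1061, 193]);
translate([1948, 71, 278]) cube([35, 1061, 193]);
translate([114, 0, 471]) cube([69, 1203, 24]);
translate([226, 0, 471]) cube([69, 1203, 24]);
translate([338, 0, 471]) cube([69, 1203, 24]);
translate([450, 0, 471]) cube([69, 1203, 24]);
translate([562, 0, 471]) cube([69, 1203, 24]);
translate([674, 0, 471]) cube([69, 1203, 24]);
translate([786, 0, 471]) cube([69, 1203, 24]);
translate([898, 0, 471]) cube([69, 1203, 24]);
translate([1010, 0, 471]) cube([69, 1203, 24]);
translate([1122, 0, 471]) cube([69, 1203, 24]);
translate([1234, 0, 471]) cube([69, 1203, 24]);
translate([1346, 0, 471]) cube([69, 1203, 24]);
translate([1458, 0, 471]) cube([69, 1203, 24]);
translate([1570, 0, 471]) cube([69, 1203, 24]);
translate([1682, 0, 471]) cube([69, 1203, 24]);
translate([1794, 0, 471]) cube([69, 1203, 24]);


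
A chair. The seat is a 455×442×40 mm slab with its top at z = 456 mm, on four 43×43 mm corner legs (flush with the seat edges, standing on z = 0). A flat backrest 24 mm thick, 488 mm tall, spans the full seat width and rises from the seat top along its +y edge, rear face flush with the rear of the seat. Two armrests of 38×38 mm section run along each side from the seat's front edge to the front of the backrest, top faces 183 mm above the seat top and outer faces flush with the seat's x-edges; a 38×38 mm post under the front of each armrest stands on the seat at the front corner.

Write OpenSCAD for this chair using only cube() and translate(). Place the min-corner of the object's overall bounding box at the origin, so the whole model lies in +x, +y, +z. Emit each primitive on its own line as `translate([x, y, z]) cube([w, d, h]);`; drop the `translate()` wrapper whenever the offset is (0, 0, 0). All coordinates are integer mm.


translate([0, 0, 416]) cube([455, 442, 40]);
cube([43, 43, 416]);
translate([412, 0, 0]) cube([43, 43, 416]);
translate([0, 399, 0]) cube([43, 43, 416]);
translate([412, 399, 0]) cube([43, 43, 416]);
translate([0, 418, 456]) cube([455, 24, 488]);
translate([0, 0, 601]) cube([38, 418, 38]);
translate([417, 0, 601]) cube([38, 418, 38]);
translate([0, 0, 456]) cube([38, 38, 145]);
translate([417, 0, 456]) cube([38, 38, 145]);


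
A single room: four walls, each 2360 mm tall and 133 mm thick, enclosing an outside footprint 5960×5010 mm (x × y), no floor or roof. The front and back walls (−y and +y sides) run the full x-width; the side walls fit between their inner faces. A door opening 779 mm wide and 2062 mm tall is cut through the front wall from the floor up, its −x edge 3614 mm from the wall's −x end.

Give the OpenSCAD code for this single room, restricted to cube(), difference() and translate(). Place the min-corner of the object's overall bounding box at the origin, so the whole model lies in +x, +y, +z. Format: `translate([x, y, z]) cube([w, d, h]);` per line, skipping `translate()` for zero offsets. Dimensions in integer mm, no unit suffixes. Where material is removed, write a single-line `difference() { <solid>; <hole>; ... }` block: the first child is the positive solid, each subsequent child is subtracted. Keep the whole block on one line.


difference() { cube([5960, 133, 2360]); translate([3614, 0, 0]) cube([779, 133, 2062]); }
translate([0, 4877, 0]) cube([5960, 133, 2360]);
translate([0, 133, 0]) cube([133, 4744, 2360]);
translate([5827, 133, 0]) cube([133, 4744, 2360]);


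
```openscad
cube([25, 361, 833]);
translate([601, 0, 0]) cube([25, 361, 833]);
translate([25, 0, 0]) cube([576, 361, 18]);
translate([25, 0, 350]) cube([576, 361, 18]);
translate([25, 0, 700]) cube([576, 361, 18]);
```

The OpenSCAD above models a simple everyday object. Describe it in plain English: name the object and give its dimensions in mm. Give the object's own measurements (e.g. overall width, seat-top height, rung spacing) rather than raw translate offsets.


An open bookshelf. Two side panels, each 25 mm thick, 361 mm deep and 833 mm tall, stand 626 mm apart (outside-to-outside). Between them sit 3 shelves, each 18 mm thick and 361 mm deep, spanning the full gap between the sides. The bottom shelf rests on the floor (its underside at z = 0) and the clear gap between one shelf's top and the next shelf's underside is 332 mm.


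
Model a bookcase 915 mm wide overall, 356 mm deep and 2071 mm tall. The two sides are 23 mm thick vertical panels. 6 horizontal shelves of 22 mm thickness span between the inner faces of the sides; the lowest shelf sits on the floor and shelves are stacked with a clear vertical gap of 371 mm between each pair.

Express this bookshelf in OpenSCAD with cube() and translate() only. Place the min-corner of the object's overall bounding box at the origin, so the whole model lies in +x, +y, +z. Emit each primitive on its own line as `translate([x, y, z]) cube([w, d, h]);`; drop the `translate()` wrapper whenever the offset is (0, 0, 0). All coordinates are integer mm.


cube([23, 356, 2071]);
translate([892, 0, 0]) cube([23, 356, 2071]);
translate([23, 0, 0]) cube([869, 356, 22]);
translate([23, 0, 393]) cube([869, 356, 22]);
translate([23, 0, 786]) cube([869, 356, 22]);
translate([23, 0, 1179]) cube([869, 356, 22]);
translate([23, 0, 1572]) cube([869, 356, 22]);
translate([23, 0, 1965]) cube([869, 356, 22]);


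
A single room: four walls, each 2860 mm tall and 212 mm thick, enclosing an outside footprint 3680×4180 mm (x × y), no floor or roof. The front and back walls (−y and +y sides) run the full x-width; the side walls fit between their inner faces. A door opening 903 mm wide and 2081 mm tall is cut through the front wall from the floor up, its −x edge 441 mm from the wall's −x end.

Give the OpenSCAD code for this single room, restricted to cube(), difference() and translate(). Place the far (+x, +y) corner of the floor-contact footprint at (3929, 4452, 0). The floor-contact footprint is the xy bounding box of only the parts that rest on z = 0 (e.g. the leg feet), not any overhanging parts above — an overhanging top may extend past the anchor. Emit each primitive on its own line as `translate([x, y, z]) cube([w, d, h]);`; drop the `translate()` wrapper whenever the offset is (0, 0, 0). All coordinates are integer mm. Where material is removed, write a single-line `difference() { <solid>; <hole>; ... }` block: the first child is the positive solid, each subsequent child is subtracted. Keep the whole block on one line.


difference() { translate([249, 272, 0]) cube([3680, 212, 2860]); translate([690, 272, 0]) cube([903, 212, 2081]); }
translate([249, 4240, 0]) cube([3680, 212, 2860]);
translate([249, 484, 0]) cube([212, 3756, 2860]);
translate([3717, 484, 0]) cube([212, 3756, 2860]);


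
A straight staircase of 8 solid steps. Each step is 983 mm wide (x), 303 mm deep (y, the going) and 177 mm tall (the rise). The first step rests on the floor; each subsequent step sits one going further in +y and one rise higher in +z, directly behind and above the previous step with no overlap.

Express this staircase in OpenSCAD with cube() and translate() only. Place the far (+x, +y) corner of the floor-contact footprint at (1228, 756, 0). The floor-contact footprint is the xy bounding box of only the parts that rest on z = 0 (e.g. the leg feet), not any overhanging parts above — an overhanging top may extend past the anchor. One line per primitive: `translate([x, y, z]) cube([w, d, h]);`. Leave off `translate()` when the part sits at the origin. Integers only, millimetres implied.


translate([245, 453, 0]) cube([983, 303, 177]);
translate([245, 756, 177]) cube([983, 303, 177]);
translate([245, 1059, 354]) cube([983, 303, 177]);
translate([245, 1362, 531]) cube([983, 303, 177]);
translate([245, 1665, 708]) cube([983, 303, 177]);
translate([245, 1968, 885]) cube([983, 303, 177]);
translate([245, 2271, 1062]) cube([983, 303, 177]);
translate([245, 2574, 1239]) cube([983, 303, 177]);


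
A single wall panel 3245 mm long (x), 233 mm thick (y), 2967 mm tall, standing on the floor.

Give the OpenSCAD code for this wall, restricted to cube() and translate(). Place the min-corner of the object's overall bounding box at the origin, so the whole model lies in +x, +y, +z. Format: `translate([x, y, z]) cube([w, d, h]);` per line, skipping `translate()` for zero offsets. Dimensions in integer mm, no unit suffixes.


cube([3245, 233, 2967]);


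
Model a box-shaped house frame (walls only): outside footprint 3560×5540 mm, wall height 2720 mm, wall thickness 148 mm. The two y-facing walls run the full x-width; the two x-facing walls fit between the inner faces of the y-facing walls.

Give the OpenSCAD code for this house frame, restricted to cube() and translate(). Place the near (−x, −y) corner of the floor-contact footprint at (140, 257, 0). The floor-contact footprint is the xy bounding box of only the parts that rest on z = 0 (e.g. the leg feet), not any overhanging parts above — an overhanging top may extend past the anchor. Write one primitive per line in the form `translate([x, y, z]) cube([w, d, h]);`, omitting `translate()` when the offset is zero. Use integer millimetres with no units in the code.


translate([140, 257, 0]) cube([3560, 148, 2720]);
translate([140, 5649, 0]) cube([3560, 148, 2720]);
translate([140, 405, 0]) cube([148, 5244, 2720]);
translate([3552, 405, 0]) cube([148, 5244, 2720]);


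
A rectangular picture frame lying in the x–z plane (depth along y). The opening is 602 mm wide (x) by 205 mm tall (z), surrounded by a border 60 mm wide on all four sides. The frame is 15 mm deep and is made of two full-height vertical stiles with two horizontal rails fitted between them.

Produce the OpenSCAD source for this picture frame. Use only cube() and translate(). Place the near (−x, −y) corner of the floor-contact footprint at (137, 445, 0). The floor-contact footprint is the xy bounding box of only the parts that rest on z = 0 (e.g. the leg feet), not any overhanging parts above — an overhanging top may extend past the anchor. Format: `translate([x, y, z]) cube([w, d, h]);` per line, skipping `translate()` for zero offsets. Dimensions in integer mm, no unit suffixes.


translate([137, 445, 0]) cube([60, 15, 325]);
translate([799, 445, 0]) cube([60, 15, 325]);
translate([197, 445, 0]) cube([602, 15, 60]);
translate([197, 445, 265]) cube([602, 15, 60]);


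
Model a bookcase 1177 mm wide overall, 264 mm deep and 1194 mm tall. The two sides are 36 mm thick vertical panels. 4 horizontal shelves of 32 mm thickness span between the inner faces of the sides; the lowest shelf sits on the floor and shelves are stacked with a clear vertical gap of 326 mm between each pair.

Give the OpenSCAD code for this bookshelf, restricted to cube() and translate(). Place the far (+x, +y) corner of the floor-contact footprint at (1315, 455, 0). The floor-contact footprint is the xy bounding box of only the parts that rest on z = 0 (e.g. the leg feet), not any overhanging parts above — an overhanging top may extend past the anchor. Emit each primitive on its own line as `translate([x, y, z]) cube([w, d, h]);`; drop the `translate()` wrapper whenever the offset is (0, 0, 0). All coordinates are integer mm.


translate([138, 191, 0]) cube([36, 264, 1194]);
translate([1279, 191, 0]) cube([36, 264, 1194]);
translate([174, 191, 0]) cube([1105, 264, 32]);
translate([174, 191, 358]) cube([1105, 264, 32]);
translate([174, 191, 716]) cube([1105, 264, 32]);
translate([174, 191, 1074]) cube([1105, 264, 32]);


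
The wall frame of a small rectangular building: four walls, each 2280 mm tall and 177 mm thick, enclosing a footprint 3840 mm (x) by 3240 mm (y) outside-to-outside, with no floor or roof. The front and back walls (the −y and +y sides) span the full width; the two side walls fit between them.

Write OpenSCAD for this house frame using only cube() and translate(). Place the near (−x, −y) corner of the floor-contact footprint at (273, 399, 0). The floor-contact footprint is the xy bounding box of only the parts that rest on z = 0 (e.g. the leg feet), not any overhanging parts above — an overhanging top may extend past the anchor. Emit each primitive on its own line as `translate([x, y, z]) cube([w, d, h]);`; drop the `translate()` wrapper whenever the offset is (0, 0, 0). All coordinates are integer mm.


translate([273, 399, 0]) cube([3840, 177, 2280]);
translate([273, 3462, 0]) cube([3840, 177, 2280]);
translate([273, 576, 0]) cube([177, 2886, 2280]);
translate([3936, 576, 0]) cube([177, 2886, 2280]);


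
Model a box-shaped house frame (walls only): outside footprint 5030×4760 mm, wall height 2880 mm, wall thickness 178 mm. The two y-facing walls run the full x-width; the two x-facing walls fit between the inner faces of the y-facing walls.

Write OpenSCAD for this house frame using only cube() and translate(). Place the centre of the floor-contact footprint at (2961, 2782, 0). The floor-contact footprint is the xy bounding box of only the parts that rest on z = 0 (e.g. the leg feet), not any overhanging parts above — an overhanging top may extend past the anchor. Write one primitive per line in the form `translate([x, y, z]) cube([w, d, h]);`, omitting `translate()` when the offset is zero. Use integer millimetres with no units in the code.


translate([446, 402, 0]) cube([5030, 178, 2880]);
translate([446, 4984, 0]) cube([5030, 178, 2880]);
translate([446, 580, 0]) cube([178, 4404, 2880]);
translate([5298, 580, 0]) cube([178, 4404, 2880]);


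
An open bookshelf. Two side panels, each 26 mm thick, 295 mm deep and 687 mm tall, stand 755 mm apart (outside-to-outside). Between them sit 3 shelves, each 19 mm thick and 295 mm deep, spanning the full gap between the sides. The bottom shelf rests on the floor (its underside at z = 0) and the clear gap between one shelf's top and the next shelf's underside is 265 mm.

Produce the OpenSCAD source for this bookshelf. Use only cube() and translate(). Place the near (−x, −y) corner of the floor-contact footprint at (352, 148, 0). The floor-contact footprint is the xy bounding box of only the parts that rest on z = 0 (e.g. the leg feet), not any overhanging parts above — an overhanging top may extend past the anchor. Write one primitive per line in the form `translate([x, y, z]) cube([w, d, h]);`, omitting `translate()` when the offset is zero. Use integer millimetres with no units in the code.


translate([352, 148, 0]) cube([26, 295, 687]);
translate([1081, 148, 0]) cube([26, 295, 687]);
translate([378, 148, 0]) cube([703, 295, 19]);
translate([378, 148, 284]) cube([703, 295, 19]);
translate([378, 148, 568]) cube([703, 295, 19]);


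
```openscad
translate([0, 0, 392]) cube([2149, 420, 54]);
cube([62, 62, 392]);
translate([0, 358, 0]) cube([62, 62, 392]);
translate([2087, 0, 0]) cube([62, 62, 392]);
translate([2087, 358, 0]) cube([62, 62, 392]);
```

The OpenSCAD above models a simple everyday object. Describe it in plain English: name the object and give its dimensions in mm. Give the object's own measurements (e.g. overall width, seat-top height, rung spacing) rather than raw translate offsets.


A long wooden bench with a 2149 mm (x) × 420 mm (y) seat, 54 mm thick, its top surface 446 mm above the floor. Four 62 mm square legs at the seat corners, flush with the edges, run from z = 0 to the seat underside.


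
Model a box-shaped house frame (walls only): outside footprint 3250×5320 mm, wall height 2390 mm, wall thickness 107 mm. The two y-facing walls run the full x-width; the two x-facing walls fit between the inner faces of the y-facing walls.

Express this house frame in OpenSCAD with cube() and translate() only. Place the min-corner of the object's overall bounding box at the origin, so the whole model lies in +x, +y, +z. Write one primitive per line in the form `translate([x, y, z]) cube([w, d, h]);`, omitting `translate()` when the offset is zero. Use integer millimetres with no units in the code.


cube([3250, 107, 2390]);
translate([0, 5213, 0]) cube([3250, 107, 2390]);
translate([0, 107, 0]) cube([107, 5106, 2390]);
translate([3143, 107, 0]) cube([107, 5106, 2390]);


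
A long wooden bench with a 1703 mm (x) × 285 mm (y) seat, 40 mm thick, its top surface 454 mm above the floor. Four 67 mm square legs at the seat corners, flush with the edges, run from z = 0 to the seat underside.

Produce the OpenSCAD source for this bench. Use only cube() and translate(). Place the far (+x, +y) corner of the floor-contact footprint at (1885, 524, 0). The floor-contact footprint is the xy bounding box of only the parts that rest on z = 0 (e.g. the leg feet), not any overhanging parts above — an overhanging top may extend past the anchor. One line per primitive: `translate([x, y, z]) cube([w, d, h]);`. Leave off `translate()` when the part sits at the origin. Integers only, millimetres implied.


translate([182, 239, 414]) cube([1703, 285, 40]);
translate([182, 239, 0]) cube([67, 67, 414]);
translate([182, 457, 0]) cube([67, 67, 414]);
translate([1818, 239, 0]) cube([67, 67, 414]);
translate([1818, 457, 0]) cube([67, 67, 414]);


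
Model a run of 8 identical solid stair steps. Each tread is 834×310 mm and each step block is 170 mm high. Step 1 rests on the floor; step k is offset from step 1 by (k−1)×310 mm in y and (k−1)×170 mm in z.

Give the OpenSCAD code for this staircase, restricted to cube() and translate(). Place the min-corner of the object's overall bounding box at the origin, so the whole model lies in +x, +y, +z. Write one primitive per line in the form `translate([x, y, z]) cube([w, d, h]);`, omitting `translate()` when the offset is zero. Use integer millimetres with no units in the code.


cube([834, 310, 170]);
translate([0, 310, 170]) cube([834, 310, 170]);
translate([0, 620, 340]) cube([834, 310, 170]);
translate([0, 930, 510]) cube([834, 310, 170]);
translate([0, 1240, 680]) cube([834, 310, 170]);
translate([0, 1550, 850]) cube([834, 310, 170]);
translate([0, 1860, 1020]) cube([834, 310, 170]);
translate([0, 2170, 1190]) cube([834, 310, 170]);


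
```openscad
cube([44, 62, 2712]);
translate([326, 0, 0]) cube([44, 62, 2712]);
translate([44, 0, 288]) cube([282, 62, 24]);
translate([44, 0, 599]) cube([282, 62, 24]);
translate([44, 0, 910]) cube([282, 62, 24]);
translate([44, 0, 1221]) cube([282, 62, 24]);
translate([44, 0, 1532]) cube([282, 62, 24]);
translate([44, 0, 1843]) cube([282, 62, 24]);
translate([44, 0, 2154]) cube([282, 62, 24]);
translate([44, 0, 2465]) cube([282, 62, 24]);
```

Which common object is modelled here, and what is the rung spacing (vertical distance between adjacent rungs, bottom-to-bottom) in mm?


A ladder. The rung spacing is 311 mm.

Two tall 44×62 posts with 8 short bars between them — a ladder. Adjacent rungs sit at z = 288 and z = 599, so the spacing is 599 − 288 = 311 mm.


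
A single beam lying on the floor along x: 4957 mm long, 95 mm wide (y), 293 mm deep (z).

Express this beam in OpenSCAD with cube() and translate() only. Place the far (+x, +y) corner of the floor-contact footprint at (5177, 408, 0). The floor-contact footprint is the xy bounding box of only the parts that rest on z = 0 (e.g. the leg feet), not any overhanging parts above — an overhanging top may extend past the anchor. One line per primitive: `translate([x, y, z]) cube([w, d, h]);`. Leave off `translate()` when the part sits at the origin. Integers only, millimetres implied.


translate([220, 313, 0]) cube([4957, 95, 293]);


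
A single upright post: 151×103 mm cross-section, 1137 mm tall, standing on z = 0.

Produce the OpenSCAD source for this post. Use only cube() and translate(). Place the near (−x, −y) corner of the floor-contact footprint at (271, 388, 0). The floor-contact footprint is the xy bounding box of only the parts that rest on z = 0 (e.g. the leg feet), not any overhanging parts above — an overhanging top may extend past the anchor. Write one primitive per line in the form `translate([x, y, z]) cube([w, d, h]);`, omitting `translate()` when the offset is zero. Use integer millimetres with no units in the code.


translate([271, 388, 0]) cube([151, 103, 1137]);


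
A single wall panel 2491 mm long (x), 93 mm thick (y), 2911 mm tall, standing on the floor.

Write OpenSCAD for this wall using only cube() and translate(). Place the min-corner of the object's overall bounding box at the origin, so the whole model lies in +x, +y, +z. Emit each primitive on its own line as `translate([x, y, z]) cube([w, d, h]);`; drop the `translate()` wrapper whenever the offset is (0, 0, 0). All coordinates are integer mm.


cube([2491, 93, 2911]);


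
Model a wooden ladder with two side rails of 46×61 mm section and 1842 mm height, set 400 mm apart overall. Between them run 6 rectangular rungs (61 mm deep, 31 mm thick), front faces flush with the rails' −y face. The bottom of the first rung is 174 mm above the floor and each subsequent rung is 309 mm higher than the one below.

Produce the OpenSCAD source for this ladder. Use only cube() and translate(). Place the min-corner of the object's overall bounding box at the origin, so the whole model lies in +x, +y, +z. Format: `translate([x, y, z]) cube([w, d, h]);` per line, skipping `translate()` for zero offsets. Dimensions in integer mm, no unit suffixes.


cube([46, 61, 1842]);
translate([354, 0, 0]) cube([46, 61, 1842]);
translate([46, 0, 174]) cube([308, 61, 31]);
translate([46, 0, 483]) cube([308, 61, 31]);
translate([46, 0, 792]) cube([308, 61, 31]);
translate([46, 0, 1101]) cube([308, 61, 31]);
translate([46, 0, 1410]) cube([308, 61, 31]);
translate([46, 0, 1719]) cube([308, 61, 31]);


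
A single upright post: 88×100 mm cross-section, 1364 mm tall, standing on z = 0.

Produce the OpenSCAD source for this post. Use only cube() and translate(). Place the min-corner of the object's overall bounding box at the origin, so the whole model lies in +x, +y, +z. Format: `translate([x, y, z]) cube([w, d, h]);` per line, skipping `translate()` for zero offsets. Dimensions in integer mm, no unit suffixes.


cube([88, 100, 1364]);


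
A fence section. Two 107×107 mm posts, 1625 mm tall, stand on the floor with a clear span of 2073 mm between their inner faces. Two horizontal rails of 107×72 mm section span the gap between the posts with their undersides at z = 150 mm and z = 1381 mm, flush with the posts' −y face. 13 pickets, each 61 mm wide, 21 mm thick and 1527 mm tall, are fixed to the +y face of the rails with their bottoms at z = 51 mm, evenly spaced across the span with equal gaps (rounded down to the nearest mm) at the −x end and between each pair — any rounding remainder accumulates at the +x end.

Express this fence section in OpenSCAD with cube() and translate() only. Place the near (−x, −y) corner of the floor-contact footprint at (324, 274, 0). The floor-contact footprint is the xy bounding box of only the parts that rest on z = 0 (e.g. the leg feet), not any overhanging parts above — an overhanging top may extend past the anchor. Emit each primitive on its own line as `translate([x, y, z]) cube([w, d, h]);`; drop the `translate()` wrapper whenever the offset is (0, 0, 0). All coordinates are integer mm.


translate([324, 274, 0]) cube([107, 107, 1625]);
translate([2504, 274, 0]) cube([107, 107, 1625]);
translate([431, 274, 150]) cube([2073, 107, 72]);
translate([431, 274, 1381]) cube([2073, 107, 72]);
translate([522, 381, 51]) cube([61, 21, 1527]);
translate([674, 381, 51]) cube([61, 21, 1527]);
translate([826, 381, 51]) cube([61, 21, 1527]);
translate([978, 381, 51]) cube([61, 21, 1527]);
translate([1130, 381, 51]) cube([61, 21, 1527]);
translate([1282, 381, 51]) cube([61, 21, 1527]);
translate([1434, 381, 51]) cube([61, 21, 1527]);
translate([1586, 381, 51]) cube([61, 21, 1527]);
translate([1738, 381, 51]) cube([61, 21, 1527]);
translate([1890, 381, 51]) cube([61, 21, 1527]);
translate([2042, 381, 51]) cube([61, 21, 1527]);
translate([2194, 381, 51]) cube([61, 21, 1527]);
translate([2346, 381, 51]) cube([61, 21, 1527]);


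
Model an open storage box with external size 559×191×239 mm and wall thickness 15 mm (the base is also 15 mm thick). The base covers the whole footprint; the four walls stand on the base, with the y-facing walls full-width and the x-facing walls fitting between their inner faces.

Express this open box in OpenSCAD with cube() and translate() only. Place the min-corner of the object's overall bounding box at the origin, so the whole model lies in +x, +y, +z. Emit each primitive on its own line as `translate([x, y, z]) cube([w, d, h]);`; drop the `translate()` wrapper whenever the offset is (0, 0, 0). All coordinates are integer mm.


cube([559, 191, 15]);
translate([0, 0, 15]) cube([559, 15, 224]);
translate([0, 176, 15]) cube([559, 15, 224]);
translate([0, 15, 15]) cube([15, 161, 224]);
translate([544, 15, 15]) cube([15, 161, 224]);


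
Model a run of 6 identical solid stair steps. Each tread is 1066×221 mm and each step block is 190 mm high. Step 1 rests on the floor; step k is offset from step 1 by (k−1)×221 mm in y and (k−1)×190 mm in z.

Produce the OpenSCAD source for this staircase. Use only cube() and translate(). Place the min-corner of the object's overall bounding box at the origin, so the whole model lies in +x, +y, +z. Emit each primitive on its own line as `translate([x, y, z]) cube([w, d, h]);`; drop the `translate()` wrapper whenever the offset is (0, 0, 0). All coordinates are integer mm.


cube([1066, 221, 190]);
translate([0, 221, 190]) cube([1066, 221, 190]);
translate([0, 442, 380]) cube([1066, 221, 190]);
translate([0, 663, 570]) cube([1066, 221, 190]);
translate([0, 884, 760]) cube([1066, 221, 190]);
translate([0, 1105, 950]) cube([1066, 221, 190]);


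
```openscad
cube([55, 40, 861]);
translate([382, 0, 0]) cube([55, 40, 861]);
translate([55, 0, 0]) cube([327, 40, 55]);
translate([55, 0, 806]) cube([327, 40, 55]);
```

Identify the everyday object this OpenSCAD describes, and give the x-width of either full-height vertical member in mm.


A picture frame. The border width is 55 mm.

Four thin pieces enclosing a rectangular opening — a picture frame. The two full-height stiles are 861 mm tall; the top rail sits at z = 806 and is 55 mm tall, so the border above the opening is 861 − 806 = 55 mm, matching the stile x-width.


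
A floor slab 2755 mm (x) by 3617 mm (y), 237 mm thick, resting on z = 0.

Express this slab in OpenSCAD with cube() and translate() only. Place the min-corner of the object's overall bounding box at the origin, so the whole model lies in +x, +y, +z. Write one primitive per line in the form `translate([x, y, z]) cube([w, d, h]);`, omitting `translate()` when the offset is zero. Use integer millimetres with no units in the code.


cube([2755, 3617, 237]);


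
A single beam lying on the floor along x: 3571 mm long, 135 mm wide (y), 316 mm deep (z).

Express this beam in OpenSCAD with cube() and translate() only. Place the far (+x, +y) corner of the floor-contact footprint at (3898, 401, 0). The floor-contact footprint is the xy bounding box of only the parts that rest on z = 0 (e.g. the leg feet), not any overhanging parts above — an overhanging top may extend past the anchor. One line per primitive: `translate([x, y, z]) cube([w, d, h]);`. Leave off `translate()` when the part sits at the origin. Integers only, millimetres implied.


translate([327, 266, 0]) cube([3571, 135, 316]);


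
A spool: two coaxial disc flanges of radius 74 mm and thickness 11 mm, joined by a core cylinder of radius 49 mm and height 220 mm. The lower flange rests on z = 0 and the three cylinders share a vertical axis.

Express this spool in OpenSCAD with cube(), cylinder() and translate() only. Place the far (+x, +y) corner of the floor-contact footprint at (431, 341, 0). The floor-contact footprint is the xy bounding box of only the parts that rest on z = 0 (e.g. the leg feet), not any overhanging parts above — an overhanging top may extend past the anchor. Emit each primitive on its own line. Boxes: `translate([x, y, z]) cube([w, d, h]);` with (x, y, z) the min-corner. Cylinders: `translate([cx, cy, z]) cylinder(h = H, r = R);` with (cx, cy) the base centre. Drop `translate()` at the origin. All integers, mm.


translate([357, 267, 0]) cylinder(h = 11, r = 74);
translate([357, 267, 11]) cylinder(h = 220, r = 49);
translate([357, 267, 231]) cylinder(h = 11, r = 74);


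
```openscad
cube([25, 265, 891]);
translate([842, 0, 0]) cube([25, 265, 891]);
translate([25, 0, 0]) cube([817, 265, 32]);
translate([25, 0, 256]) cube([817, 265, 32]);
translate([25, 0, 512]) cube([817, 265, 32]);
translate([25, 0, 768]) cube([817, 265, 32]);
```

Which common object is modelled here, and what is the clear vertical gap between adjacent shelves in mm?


A bookshelf. The clear shelf gap is 224 mm.

Two tall side panels with 4 horizontal boards between them — a bookshelf. The first two shelf undersides are at z = 0 and z = 256; with shelf thickness 32, the clear gap is 256 − 0 − 32 = 224 mm.


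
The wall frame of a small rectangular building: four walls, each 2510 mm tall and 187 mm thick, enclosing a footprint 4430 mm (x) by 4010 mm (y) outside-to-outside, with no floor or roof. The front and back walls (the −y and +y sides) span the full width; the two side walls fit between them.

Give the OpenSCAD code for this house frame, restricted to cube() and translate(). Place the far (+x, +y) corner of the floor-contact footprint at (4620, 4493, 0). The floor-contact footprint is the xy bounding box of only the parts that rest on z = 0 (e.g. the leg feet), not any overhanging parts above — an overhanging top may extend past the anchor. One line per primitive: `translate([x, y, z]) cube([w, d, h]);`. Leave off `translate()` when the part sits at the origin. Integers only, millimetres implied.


translate([190, 483, 0]) cube([4430, 187, 2510]);
translate([190, 4306, 0]) cube([4430, 187, 2510]);
translate([190, 670, 0]) cube([187, 3636, 2510]);
translate([4433, 670, 0]) cube([187, 3636, 2510]);


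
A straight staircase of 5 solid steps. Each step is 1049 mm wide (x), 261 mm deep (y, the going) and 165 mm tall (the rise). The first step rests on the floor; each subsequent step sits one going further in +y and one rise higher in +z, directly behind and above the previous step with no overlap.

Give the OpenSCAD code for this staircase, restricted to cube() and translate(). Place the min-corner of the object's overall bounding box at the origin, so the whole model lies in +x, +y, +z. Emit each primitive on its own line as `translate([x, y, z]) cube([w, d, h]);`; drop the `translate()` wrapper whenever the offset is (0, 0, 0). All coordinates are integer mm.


cube([1049, 261, 165]);
translate([0, 261, 165]) cube([1049, 261, 165]);
translate([0, 522, 330]) cube([1049, 261, 165]);
translate([0, 783, 495]) cube([1049, 261, 165]);
translate([0, 1044, 660]) cube([1049, 261, 165]);


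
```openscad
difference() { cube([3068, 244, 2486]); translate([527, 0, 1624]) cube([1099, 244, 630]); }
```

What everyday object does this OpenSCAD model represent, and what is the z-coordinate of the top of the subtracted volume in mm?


A wall with a window opening. The window head height is 2254 mm.

A wall with a rectangular opening subtracted — a window. Sill at z = 1624, opening 630 mm tall, so the head is at 1624 + 630 = 2254 mm.


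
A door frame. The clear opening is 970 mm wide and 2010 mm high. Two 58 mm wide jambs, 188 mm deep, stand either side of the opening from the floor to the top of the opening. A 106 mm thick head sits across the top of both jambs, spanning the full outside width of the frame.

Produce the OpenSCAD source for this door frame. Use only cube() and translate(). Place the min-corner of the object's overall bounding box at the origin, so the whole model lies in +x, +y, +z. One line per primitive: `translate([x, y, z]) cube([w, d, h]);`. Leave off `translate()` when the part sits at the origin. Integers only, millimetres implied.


cube([58, 188, 2010]);
translate([1028, 0, 0]) cube([58, 188, 2010]);
translate([0, 0, 2010]) cube([1086, 188, 106]);


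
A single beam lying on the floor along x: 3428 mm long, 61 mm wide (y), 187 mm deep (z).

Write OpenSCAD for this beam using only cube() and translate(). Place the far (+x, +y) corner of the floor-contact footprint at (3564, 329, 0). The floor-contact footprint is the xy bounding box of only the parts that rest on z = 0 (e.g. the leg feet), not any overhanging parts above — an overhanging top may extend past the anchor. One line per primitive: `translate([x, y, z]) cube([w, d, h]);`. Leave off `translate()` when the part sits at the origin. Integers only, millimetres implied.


translate([136, 268, 0]) cube([3428, 61, 187]);


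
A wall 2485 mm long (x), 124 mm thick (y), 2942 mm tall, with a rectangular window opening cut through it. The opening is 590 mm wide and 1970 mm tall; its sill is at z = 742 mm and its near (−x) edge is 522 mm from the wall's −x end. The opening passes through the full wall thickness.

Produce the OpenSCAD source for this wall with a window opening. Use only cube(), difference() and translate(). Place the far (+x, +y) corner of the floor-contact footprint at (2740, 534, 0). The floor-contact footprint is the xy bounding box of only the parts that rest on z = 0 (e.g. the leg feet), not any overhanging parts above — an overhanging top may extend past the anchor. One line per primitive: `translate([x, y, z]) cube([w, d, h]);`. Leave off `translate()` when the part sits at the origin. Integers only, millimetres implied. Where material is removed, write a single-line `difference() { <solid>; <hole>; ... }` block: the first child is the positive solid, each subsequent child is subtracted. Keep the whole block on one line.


difference() { translate([255, 410, 0]) cube([2485, 124, 2942]); translate([777, 410, 742]) cube([590, 124, 1970]); }


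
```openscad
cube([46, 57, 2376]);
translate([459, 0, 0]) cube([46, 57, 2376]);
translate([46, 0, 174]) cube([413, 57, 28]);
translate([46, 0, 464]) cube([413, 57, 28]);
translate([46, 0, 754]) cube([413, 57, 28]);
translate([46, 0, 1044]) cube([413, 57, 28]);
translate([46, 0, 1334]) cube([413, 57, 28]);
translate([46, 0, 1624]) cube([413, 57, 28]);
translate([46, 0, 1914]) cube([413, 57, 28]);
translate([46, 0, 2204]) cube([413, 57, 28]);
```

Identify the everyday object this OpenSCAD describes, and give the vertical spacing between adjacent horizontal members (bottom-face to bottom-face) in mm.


A ladder. The rung spacing is 290 mm.

Two tall 46×57 posts with 8 short bars between them — a ladder. Adjacent rungs sit at z = 174 and z = 464, so the spacing is 464 − 174 = 290 mm.


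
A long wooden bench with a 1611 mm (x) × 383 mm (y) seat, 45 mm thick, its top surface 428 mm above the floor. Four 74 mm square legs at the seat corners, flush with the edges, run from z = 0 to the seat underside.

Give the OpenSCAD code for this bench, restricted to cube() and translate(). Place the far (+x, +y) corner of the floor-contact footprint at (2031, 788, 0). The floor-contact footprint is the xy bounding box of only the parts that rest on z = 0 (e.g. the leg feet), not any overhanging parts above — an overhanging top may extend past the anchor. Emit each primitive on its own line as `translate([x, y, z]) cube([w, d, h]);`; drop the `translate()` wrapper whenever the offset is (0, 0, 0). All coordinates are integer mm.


// leg_h = 428 − 45 = 383
translate([420, 405, 383]) cube([1611, 383, 45]);
translate([420, 405, 0]) cube([74, 74, 383]);
translate([420, 714, 0]) cube([74, 74, 383]);
translate([1957, 405, 0]) cube([74, 74, 383]);
translate([1957, 714, 0]) cube([74, 74, 383]);
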